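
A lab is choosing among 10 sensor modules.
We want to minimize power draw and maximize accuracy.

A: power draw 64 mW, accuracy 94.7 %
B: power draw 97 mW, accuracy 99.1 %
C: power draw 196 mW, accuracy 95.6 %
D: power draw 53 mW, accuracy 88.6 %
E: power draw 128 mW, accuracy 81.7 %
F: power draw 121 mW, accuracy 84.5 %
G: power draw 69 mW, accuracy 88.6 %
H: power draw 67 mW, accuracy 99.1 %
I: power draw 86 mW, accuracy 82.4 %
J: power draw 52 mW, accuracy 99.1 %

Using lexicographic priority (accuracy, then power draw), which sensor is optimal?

J

First maximize accuracy: best is 99.1, kept {B, H, J}.
Then minimize power draw: best is 52, kept {J}.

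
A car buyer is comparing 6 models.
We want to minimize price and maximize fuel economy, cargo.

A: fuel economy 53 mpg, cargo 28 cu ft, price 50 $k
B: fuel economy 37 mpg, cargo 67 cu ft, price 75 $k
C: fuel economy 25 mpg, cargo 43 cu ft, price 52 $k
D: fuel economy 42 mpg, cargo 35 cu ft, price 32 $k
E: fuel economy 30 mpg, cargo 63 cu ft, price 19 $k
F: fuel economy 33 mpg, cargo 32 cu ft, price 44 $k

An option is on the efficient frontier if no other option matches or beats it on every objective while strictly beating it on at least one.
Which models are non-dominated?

A, B, D, E

A: not dominated (best fuel economy).
B: not dominated (best cargo).
C: dominated by E (fuel economy 30≥25, cargo 63≥43, price 19≤52).
D: not dominated.
E: not dominated (best price).
F: dominated by D (fuel economy 42≥33, cargo 35≥32, price 32≤44).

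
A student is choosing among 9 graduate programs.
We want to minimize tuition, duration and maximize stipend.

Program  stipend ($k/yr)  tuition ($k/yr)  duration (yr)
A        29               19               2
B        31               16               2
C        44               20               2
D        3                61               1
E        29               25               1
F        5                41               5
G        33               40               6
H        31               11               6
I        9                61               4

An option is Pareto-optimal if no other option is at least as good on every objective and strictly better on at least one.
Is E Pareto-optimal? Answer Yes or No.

A: worse on duration (2 vs 1).
B: worse on duration (2 vs 1).
C: worse on duration (2 vs 1).
D: worse on stipend (3 vs 29).
F: worse on stipend (5 vs 29).
G: worse on tuition (40 vs 25).
H: worse on duration (6 vs 1).
I: worse on stipend (9 vs 29).
No option is at least as good as E on every objective and strictly better on one.

Yes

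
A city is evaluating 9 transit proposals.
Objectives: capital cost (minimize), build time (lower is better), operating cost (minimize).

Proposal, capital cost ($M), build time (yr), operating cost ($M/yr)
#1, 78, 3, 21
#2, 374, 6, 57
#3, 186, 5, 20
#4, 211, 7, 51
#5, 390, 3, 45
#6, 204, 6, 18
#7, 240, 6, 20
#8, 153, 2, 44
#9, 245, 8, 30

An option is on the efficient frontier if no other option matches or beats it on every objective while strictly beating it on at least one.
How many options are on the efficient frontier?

4

#1: not dominated (best capital cost).
#2: dominated by #1 (capital cost 78≤374, build time 3≤6, operating cost 21≤57).
#3: not dominated.
#4: dominated by #1 (capital cost 78≤211, build time 3≤7, operating cost 21≤51).
#5: dominated by #1 (capital cost 78≤390, build time 3≤3, operating cost 21≤45).
#6: not dominated (best operating cost).
#7: dominated by #3 (capital cost 186≤240, build time 5≤6, operating cost 20≤20).
#8: not dominated (best build time).
#9: dominated by #1 (capital cost 78≤245, build time 3≤8, operating cost 21≤30).
Pareto-optimal: #1, #3, #6, #8 → 4.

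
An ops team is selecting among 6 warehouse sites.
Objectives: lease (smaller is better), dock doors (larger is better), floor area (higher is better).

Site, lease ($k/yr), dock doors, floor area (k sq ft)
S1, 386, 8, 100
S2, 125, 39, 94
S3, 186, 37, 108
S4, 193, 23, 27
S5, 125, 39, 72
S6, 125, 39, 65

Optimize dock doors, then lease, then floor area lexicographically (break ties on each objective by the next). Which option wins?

S2

First maximize dock doors: best is 39, kept {S2, S5, S6}.
Then minimize lease: best is 125, kept {S2, S5, S6}.
Then maximize floor area: best is 94, kept {S2}.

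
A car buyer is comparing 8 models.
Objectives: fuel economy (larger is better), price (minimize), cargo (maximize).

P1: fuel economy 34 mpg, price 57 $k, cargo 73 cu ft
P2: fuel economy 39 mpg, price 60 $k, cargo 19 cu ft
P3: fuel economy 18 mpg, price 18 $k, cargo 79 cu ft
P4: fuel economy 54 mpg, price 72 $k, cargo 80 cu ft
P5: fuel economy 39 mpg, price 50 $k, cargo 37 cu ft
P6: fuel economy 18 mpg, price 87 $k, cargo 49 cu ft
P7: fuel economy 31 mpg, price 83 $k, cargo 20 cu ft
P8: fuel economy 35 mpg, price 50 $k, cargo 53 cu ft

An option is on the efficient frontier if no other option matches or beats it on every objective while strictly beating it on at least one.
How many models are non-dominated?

5

P1: not dominated.
P2: dominated by P5 (fuel economy 39≥39, price 50≤60, cargo 37≥19).
P3: not dominated (best price).
P4: not dominated (best fuel economy).
P5: not dominated.
P6: dominated by P1 (fuel economy 34≥18, price 57≤87, cargo 73≥49).
P7: dominated by P1 (fuel economy 34≥31, price 57≤83, cargo 73≥20).
P8: not dominated.
Pareto-optimal: P1, P3, P4, P5, P8 → 5.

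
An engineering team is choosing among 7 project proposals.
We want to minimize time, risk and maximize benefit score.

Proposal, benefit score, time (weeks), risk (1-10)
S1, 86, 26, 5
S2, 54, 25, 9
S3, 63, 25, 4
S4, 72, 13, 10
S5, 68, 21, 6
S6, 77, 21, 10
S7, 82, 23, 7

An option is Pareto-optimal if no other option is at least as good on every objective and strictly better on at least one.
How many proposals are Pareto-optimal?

S1: not dominated (best benefit score).
S2: dominated by S3 (benefit score 63≥54, time 25≤25, risk 4≤9).
S3: not dominated (best risk).
S4: not dominated (best time).
S5: not dominated.
S6: not dominated.
S7: not dominated.
Pareto-optimal: S1, S3, S4, S5, S6, S7 → 6.

6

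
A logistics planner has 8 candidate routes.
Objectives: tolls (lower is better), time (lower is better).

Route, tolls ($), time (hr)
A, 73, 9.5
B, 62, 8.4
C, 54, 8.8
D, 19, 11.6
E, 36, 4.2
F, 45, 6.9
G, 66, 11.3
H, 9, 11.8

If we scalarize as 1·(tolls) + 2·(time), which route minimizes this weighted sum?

H

A: 1·73 + 2·9.5 = 92.0
B: 1·62 + 2·8.4 = 78.8
C: 1·54 + 2·8.8 = 71.6
D: 1·19 + 2·11.6 = 42.2
E: 1·36 + 2·4.2 = 44.4
F: 1·45 + 2·6.9 = 58.8
G: 1·66 + 2·11.3 = 88.6
H: 1·9 + 2·11.8 = 32.6
Lowest: H at 32.6.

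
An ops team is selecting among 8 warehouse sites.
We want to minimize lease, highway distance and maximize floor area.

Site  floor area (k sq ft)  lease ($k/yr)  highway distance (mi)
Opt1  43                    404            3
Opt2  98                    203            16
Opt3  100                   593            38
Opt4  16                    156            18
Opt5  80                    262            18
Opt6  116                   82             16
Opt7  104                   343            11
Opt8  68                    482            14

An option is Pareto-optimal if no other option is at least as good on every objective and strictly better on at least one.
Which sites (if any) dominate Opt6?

Opt1: worse on floor area (43 vs 116).
Opt2: worse on floor area (98 vs 116).
Opt3: worse on floor area (100 vs 116).
Opt4: worse on floor area (16 vs 116).
Opt5: worse on floor area (80 vs 116).
Opt7: worse on floor area (104 vs 116).
Opt8: worse on floor area (68 vs 116).
No option dominates Opt6.

none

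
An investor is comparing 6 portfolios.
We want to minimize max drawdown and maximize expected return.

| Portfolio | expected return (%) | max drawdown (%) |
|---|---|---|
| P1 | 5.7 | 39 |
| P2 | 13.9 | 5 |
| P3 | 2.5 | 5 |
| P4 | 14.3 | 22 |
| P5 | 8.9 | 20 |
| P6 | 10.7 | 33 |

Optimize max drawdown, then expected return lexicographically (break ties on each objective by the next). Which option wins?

P2

First minimize max drawdown: best is 5, kept {P2, P3}.
Then maximize expected return: best is 13.9, kept {P2}.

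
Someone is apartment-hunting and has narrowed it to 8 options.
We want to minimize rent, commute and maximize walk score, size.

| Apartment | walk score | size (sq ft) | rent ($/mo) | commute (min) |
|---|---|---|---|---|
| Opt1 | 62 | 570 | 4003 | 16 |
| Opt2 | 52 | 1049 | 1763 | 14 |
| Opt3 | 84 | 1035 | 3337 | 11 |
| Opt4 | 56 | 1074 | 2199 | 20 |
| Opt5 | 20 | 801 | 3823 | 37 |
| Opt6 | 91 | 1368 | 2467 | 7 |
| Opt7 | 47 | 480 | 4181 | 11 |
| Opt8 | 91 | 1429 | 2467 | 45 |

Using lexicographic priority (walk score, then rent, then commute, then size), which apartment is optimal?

Opt6

First maximize walk score: best is 91, kept {Opt6, Opt8}.
Then minimize rent: best is 2467, kept {Opt6, Opt8}.
Then minimize commute: best is 7, kept {Opt6}.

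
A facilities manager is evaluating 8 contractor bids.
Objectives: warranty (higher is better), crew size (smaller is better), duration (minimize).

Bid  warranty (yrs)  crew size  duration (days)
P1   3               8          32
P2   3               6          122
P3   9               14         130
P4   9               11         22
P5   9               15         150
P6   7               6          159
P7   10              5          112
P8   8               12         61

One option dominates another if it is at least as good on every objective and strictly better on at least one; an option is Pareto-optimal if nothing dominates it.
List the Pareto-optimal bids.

P1: not dominated.
P2: dominated by P7 (warranty 10≥3, crew size 5≤6, duration 112≤122).
P3: dominated by P4 (warranty 9≥9, crew size 11≤14, duration 22≤130).
P4: not dominated (best duration).
P5: dominated by P3 (warranty 9≥9, crew size 14≤15, duration 130≤150).
P6: dominated by P7 (warranty 10≥7, crew size 5≤6, duration 112≤159).
P7: not dominated (best warranty).
P8: dominated by P4 (warranty 9≥8, crew size 11≤12, duration 22≤61).

P1, P4, P7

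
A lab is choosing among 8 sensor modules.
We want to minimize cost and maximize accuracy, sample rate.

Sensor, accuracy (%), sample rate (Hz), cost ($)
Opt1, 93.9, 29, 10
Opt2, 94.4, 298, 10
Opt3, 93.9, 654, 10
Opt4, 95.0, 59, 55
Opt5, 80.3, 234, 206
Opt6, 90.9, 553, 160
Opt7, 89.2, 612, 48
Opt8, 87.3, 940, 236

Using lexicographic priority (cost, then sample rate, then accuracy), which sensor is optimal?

First minimize cost: best is 10, kept {Opt1, Opt2, Opt3}.
Then maximize sample rate: best is 654, kept {Opt3}.

Opt3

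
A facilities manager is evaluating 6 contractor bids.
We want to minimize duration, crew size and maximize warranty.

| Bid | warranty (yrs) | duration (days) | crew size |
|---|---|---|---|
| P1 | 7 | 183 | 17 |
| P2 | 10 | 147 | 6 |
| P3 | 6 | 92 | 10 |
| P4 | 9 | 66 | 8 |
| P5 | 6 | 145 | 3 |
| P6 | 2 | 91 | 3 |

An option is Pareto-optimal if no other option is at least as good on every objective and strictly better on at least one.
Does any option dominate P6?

No

P1: worse on duration (183 vs 91).
P2: worse on duration (147 vs 91).
P3: worse on duration (92 vs 91).
P4: worse on crew size (8 vs 3).
P5: worse on duration (145 vs 91).
No option is at least as good as P6 on every objective and strictly better on one.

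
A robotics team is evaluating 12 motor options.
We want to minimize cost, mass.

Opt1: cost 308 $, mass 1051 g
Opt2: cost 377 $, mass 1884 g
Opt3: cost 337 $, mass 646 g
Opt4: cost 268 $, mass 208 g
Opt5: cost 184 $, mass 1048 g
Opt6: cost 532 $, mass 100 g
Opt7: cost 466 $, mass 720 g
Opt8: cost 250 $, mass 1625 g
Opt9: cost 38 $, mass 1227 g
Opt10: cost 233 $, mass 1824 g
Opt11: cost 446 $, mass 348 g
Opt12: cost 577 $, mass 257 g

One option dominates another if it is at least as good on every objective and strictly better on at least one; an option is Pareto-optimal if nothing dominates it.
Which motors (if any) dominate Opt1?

Opt4: cost 268≤308, mass 208≤1051 — dominates Opt1.
Opt5: cost 184≤308, mass 1048≤1051 — dominates Opt1.
Others (Opt2, Opt3, Opt6, Opt7, Opt8, Opt9, Opt10, Opt11, Opt12) are each worse than Opt1 on at least one objective.

Opt4, Opt5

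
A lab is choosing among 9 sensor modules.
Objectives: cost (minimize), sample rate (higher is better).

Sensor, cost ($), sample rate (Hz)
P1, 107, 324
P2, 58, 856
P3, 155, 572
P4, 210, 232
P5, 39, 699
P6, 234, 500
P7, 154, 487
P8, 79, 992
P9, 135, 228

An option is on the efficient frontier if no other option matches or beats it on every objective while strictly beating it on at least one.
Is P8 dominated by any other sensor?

No

P1: worse on cost (107 vs 79).
P2: worse on sample rate (856 vs 992).
P3: worse on cost (155 vs 79).
P4: worse on cost (210 vs 79).
P5: worse on sample rate (699 vs 992).
P6: worse on cost (234 vs 79).
P7: worse on cost (154 vs 79).
P9: worse on cost (135 vs 79).
No option is at least as good as P8 on every objective and strictly better on one.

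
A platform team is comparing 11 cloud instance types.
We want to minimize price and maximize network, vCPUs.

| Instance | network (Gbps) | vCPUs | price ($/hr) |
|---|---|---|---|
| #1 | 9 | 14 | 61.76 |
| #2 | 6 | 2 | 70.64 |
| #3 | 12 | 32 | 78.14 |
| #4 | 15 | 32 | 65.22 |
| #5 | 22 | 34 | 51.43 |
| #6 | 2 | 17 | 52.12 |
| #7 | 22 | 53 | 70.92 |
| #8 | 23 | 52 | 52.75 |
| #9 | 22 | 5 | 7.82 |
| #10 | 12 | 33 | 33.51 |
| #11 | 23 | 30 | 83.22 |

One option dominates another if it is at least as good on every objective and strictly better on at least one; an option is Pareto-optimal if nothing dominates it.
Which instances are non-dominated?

#5, #7, #8, #9, #10

#1: dominated by #5 (network 22≥9, vCPUs 34≥14, price 51.43≤61.76).
#2: dominated by #1 (network 9≥6, vCPUs 14≥2, price 61.76≤70.64).
#3: dominated by #4 (network 15≥12, vCPUs 32≥32, price 65.22≤78.14).
#4: dominated by #5 (network 22≥15, vCPUs 34≥32, price 51.43≤65.22).
#5: not dominated.
#6: dominated by #5 (network 22≥2, vCPUs 34≥17, price 51.43≤52.12).
#7: not dominated (best vCPUs).
#8: not dominated.
#9: not dominated (best price).
#10: not dominated.
#11: dominated by #8 (network 23≥23, vCPUs 52≥30, price 52.75≤83.22).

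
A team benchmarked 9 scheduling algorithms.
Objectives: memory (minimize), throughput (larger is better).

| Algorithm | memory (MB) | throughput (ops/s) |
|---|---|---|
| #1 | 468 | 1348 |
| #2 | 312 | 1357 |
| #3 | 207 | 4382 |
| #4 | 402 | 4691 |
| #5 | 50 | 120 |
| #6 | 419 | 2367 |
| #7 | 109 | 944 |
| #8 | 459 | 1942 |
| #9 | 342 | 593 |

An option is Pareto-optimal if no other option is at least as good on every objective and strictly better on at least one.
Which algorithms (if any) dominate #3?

none

#1: worse on memory (468 vs 207).
#2: worse on memory (312 vs 207).
#4: worse on memory (402 vs 207).
#5: worse on throughput (120 vs 4382).
#6: worse on memory (419 vs 207).
#7: worse on throughput (944 vs 4382).
#8: worse on memory (459 vs 207).
#9: worse on memory (342 vs 207).
No option dominates #3.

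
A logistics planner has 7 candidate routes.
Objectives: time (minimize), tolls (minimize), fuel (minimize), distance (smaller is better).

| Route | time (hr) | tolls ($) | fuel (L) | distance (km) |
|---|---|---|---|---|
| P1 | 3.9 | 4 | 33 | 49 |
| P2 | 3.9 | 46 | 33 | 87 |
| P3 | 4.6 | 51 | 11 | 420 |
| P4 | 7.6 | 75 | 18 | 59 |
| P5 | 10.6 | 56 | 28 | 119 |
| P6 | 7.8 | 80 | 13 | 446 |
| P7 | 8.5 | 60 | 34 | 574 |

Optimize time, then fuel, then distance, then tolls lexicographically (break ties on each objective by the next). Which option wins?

First minimize time: best is 3.9, kept {P1, P2}.
Then minimize fuel: best is 33, kept {P1, P2}.
Then minimize distance: best is 49, kept {P1}.

P1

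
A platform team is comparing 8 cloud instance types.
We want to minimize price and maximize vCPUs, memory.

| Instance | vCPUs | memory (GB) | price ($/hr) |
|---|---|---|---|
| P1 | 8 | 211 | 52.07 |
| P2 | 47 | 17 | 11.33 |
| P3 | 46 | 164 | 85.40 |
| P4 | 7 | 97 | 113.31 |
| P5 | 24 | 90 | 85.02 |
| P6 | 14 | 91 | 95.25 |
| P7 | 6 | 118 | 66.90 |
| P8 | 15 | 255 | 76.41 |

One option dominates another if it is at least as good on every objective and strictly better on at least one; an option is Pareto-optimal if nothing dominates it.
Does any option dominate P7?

Yes

P1 vs P7: vCPUs 8≥6, memory 211≥118, price 52.07≤66.90 — P1 is at least as good on every objective and strictly better on at least one, so P1 dominates P7.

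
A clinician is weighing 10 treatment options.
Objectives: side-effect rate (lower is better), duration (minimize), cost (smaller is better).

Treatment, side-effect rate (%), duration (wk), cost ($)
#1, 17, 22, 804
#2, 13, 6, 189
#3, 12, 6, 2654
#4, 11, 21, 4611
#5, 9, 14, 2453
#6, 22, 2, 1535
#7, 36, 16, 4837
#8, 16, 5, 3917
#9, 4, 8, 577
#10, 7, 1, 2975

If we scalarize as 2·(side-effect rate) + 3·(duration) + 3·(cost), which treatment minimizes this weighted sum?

#2

#1: 2·17 + 3·22 + 3·804 = 2512
#2: 2·13 + 3·6 + 3·189 = 611
#3: 2·12 + 3·6 + 3·2654 = 8004
#4: 2·11 + 3·21 + 3·4611 = 13918
#5: 2·9 + 3·14 + 3·2453 = 7419
#6: 2·22 + 3·2 + 3·1535 = 4655
#7: 2·36 + 3·16 + 3·4837 = 14631
#8: 2·16 + 3·5 + 3·3917 = 11798
#9: 2·4 + 3·8 + 3·577 = 1763
#10: 2·7 + 3·1 + 3·2975 = 8942
Lowest: #2 at 611.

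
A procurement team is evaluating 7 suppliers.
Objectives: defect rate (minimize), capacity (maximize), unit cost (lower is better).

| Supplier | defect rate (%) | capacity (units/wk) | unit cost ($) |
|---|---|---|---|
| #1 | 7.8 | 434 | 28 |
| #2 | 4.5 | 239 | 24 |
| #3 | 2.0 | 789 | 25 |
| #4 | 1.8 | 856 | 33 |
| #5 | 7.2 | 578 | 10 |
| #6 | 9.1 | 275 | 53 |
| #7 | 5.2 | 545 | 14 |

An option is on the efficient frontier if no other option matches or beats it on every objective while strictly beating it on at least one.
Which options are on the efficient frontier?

#1: dominated by #3 (defect rate 2.0≤7.8, capacity 789≥434, unit cost 25≤28).
#2: not dominated.
#3: not dominated.
#4: not dominated (best defect rate).
#5: not dominated (best unit cost).
#6: dominated by #1 (defect rate 7.8≤9.1, capacity 434≥275, unit cost 28≤53).
#7: not dominated.

#2, #3, #4, #5, #7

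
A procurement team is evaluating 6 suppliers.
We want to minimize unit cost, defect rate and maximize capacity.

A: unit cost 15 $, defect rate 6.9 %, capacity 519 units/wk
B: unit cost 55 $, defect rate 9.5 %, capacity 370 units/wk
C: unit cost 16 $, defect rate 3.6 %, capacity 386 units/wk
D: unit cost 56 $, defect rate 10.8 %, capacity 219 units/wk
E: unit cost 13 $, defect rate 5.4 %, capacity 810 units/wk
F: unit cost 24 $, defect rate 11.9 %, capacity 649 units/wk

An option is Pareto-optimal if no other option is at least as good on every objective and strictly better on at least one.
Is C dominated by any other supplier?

A: worse on defect rate (6.9 vs 3.6).
B: worse on unit cost (55 vs 16).
D: worse on unit cost (56 vs 16).
E: worse on defect rate (5.4 vs 3.6).
F: worse on unit cost (24 vs 16).
No option is at least as good as C on every objective and strictly better on one.

No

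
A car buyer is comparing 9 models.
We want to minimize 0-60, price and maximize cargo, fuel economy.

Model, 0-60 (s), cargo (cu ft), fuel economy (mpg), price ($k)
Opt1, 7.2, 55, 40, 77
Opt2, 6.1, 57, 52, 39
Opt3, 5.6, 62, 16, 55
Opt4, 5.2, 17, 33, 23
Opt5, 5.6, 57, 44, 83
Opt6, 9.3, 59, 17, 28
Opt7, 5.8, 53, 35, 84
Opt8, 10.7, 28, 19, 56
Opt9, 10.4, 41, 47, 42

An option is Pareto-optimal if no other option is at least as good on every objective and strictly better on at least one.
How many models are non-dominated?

5

Opt1: dominated by Opt2 (0-60 6.1≤7.2, cargo 57≥55, fuel economy 52≥40, price 39≤77).
Opt2: not dominated (best fuel economy).
Opt3: not dominated (best cargo).
Opt4: not dominated (best 0-60).
Opt5: not dominated.
Opt6: not dominated.
Opt7: dominated by Opt5 (0-60 5.6≤5.8, cargo 57≥53, fuel economy 44≥35, price 83≤84).
Opt8: dominated by Opt2 (0-60 6.1≤10.7, cargo 57≥28, fuel economy 52≥19, price 39≤56).
Opt9: dominated by Opt2 (0-60 6.1≤10.4, cargo 57≥41, fuel economy 52≥47, price 39≤42).
Pareto-optimal: Opt2, Opt3, Opt4, Opt5, Opt6 → 5.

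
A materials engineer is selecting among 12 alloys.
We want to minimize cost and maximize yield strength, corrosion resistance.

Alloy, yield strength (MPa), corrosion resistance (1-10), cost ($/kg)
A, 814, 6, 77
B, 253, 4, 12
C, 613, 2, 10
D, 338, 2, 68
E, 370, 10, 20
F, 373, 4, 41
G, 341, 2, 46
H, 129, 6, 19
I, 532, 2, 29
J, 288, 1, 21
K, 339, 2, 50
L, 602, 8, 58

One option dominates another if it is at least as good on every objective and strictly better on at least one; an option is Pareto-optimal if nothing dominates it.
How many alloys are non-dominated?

A: not dominated (best yield strength).
B: not dominated.
C: not dominated (best cost).
D: dominated by C (yield strength 613≥338, corrosion resistance 2≥2, cost 10≤68).
E: not dominated (best corrosion resistance).
F: not dominated.
G: dominated by C (yield strength 613≥341, corrosion resistance 2≥2, cost 10≤46).
H: not dominated.
I: dominated by C (yield strength 613≥532, corrosion resistance 2≥2, cost 10≤29).
J: dominated by C (yield strength 613≥288, corrosion resistance 2≥1, cost 10≤21).
K: dominated by C (yield strength 613≥339, corrosion resistance 2≥2, cost 10≤50).
L: not dominated.
Pareto-optimal: A, B, C, E, F, H, L → 7.

7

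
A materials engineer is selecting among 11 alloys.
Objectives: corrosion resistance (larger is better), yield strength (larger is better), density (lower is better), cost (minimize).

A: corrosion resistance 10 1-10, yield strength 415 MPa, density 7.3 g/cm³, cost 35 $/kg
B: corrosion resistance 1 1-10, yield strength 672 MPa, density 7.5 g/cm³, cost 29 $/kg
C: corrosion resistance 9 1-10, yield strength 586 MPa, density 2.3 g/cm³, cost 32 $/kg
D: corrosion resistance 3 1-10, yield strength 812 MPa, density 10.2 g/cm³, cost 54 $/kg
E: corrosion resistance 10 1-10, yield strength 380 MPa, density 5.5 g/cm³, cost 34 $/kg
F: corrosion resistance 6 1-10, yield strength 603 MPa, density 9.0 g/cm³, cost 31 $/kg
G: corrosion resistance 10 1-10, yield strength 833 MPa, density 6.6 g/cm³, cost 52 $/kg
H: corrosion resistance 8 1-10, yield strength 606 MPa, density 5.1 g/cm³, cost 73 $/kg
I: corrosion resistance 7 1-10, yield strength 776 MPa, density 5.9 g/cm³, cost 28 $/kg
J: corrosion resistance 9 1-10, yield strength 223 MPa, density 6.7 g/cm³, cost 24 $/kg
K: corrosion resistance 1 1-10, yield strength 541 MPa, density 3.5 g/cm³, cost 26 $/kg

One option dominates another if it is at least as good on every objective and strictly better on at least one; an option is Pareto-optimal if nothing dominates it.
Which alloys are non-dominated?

A: not dominated.
B: dominated by I (corrosion resistance 7≥1, yield strength 776≥672, density 5.9≤7.5, cost 28≤29).
C: not dominated (best density).
D: dominated by G (corrosion resistance 10≥3, yield strength 833≥812, density 6.6≤10.2, cost 52≤54).
E: not dominated.
F: dominated by I (corrosion resistance 7≥6, yield strength 776≥603, density 5.9≤9.0, cost 28≤31).
G: not dominated (best yield strength).
H: not dominated.
I: not dominated.
J: not dominated (best cost).
K: not dominated.

A, C, E, G, H, I, J, K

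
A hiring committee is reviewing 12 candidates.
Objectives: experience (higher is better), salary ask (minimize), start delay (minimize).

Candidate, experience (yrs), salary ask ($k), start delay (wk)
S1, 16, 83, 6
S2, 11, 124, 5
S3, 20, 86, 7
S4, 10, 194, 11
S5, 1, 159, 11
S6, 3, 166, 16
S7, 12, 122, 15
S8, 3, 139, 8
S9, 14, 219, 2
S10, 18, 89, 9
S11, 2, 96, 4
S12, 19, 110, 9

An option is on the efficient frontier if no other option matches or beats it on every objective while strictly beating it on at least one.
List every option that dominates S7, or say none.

S1, S3, S10, S12

S1: experience 16≥12, salary ask 83≤122, start delay 6≤15 — dominates S7.
S3: experience 20≥12, salary ask 86≤122, start delay 7≤15 — dominates S7.
S10: experience 18≥12, salary ask 89≤122, start delay 9≤15 — dominates S7.
S12: experience 19≥12, salary ask 110≤122, start delay 9≤15 — dominates S7.
Others (S2, S4, S5, S6, S8, S9, S11) are each worse than S7 on at least one objective.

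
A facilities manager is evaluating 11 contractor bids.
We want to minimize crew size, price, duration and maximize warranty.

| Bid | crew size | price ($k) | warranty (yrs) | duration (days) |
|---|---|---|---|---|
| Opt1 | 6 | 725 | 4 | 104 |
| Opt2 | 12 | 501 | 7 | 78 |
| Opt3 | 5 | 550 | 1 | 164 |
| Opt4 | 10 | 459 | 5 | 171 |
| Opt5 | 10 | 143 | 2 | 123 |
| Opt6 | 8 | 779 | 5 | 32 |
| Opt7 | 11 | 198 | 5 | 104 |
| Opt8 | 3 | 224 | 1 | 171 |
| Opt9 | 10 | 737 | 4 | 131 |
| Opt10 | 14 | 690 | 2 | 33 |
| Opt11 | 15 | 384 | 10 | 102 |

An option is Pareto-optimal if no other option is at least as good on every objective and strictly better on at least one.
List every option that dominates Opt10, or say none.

none

Opt1: worse on price (725 vs 690).
Opt2: worse on duration (78 vs 33).
Opt3: worse on warranty (1 vs 2).
Opt4: worse on duration (171 vs 33).
Opt5: worse on duration (123 vs 33).
Opt6: worse on price (779 vs 690).
Opt7: worse on duration (104 vs 33).
Opt8: worse on warranty (1 vs 2).
Opt9: worse on price (737 vs 690).
Opt11: worse on crew size (15 vs 14).
No option dominates Opt10.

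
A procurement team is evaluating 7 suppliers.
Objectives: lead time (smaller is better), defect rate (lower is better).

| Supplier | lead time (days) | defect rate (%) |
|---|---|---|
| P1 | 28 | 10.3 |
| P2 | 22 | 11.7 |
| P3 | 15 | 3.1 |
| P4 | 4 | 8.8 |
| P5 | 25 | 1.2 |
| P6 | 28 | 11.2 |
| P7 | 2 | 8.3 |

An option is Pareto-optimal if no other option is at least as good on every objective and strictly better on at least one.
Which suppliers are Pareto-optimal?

P1: dominated by P3 (lead time 15≤28, defect rate 3.1≤10.3).
P2: dominated by P3 (lead time 15≤22, defect rate 3.1≤11.7).
P3: not dominated.
P4: dominated by P7 (lead time 2≤4, defect rate 8.3≤8.8).
P5: not dominated (best defect rate).
P6: dominated by P1 (lead time 28≤28, defect rate 10.3≤11.2).
P7: not dominated (best lead time).

P3, P5, P7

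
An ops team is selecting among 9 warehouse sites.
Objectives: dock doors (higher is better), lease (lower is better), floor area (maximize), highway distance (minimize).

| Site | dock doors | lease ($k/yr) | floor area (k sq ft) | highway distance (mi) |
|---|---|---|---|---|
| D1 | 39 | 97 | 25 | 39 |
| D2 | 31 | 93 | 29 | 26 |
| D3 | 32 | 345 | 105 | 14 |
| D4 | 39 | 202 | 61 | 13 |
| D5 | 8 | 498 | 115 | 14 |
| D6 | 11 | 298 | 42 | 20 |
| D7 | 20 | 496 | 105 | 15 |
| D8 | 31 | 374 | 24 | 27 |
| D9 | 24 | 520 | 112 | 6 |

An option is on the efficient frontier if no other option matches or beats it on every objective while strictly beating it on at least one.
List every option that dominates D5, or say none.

D1: worse on floor area (25 vs 115).
D2: worse on floor area (29 vs 115).
D3: worse on floor area (105 vs 115).
D4: worse on floor area (61 vs 115).
D6: worse on floor area (42 vs 115).
D7: worse on floor area (105 vs 115).
D8: worse on floor area (24 vs 115).
D9: worse on lease (520 vs 498).
No option dominates D5.

none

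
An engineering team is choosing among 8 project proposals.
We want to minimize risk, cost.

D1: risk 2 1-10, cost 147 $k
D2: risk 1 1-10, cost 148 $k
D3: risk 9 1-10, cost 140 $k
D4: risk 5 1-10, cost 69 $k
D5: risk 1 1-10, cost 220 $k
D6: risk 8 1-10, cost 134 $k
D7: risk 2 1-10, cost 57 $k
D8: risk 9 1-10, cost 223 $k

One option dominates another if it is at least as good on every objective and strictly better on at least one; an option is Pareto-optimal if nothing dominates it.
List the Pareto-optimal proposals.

D1: dominated by D7 (risk 2≤2, cost 57≤147).
D2: not dominated.
D3: dominated by D4 (risk 5≤9, cost 69≤140).
D4: dominated by D7 (risk 2≤5, cost 57≤69).
D5: dominated by D2 (risk 1≤1, cost 148≤220).
D6: dominated by D4 (risk 5≤8, cost 69≤134).
D7: not dominated (best cost).
D8: dominated by D1 (risk 2≤9, cost 147≤223).

D2, D7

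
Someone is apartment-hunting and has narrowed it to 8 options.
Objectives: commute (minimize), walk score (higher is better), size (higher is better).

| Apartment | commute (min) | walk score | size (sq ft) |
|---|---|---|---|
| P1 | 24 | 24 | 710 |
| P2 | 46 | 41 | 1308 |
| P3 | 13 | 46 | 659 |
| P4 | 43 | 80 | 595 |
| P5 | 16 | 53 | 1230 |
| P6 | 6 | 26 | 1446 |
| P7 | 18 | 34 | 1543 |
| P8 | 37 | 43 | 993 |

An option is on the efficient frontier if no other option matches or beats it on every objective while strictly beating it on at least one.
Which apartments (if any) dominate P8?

P5

P5: commute 16≤37, walk score 53≥43, size 1230≥993 — dominates P8.
Others (P1, P2, P3, P4, P6, P7) are each worse than P8 on at least one objective.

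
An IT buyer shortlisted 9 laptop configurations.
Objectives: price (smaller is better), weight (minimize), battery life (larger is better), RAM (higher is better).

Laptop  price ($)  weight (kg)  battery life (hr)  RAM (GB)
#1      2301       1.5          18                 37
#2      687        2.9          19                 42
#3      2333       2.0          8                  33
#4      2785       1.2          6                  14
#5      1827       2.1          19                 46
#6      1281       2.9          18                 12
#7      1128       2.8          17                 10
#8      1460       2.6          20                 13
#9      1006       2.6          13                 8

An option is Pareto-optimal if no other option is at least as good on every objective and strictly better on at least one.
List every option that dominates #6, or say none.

#2

#2: price 687≤1281, weight 2.9≤2.9, battery life 19≥18, RAM 42≥12 — dominates #6.
Others (#1, #3, #4, #5, #7, #8, #9) are each worse than #6 on at least one objective.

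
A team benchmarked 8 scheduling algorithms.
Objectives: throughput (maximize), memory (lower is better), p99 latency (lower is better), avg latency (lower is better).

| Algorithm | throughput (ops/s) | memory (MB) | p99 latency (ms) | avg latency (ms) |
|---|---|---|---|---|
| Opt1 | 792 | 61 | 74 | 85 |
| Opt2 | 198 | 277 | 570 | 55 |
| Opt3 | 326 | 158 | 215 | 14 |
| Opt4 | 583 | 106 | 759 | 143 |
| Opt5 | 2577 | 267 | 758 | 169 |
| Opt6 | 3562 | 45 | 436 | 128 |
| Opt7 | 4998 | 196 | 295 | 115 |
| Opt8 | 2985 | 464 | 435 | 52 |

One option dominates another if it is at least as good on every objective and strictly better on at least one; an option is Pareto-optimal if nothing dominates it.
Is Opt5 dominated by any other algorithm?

Opt6 vs Opt5: throughput 3562≥2577, memory 45≤267, p99 latency 436≤758, avg latency 128≤169 — Opt6 is at least as good on every objective and strictly better on at least one, so Opt6 dominates Opt5.

Yes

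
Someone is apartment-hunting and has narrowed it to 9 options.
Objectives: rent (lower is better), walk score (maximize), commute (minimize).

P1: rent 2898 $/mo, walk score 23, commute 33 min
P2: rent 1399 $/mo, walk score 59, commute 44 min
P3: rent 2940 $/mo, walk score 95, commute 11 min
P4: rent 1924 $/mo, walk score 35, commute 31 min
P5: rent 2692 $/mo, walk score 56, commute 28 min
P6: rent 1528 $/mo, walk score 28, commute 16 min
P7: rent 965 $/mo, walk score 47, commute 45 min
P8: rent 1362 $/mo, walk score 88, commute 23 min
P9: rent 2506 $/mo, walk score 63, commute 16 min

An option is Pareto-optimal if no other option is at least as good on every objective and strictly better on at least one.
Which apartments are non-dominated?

P1: dominated by P4 (rent 1924≤2898, walk score 35≥23, commute 31≤33).
P2: dominated by P8 (rent 1362≤1399, walk score 88≥59, commute 23≤44).
P3: not dominated (best walk score).
P4: dominated by P8 (rent 1362≤1924, walk score 88≥35, commute 23≤31).
P5: dominated by P8 (rent 1362≤2692, walk score 88≥56, commute 23≤28).
P6: not dominated.
P7: not dominated (best rent).
P8: not dominated.
P9: not dominated.

P3, P6, P7, P8, P9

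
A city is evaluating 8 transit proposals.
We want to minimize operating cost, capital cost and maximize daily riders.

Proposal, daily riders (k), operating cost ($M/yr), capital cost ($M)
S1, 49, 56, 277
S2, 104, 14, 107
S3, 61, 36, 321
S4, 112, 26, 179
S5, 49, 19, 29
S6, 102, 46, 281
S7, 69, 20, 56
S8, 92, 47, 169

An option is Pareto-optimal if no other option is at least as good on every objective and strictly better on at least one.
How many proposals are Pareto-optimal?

4

S1: dominated by S2 (daily riders 104≥49, operating cost 14≤56, capital cost 107≤277).
S2: not dominated (best operating cost).
S3: dominated by S2 (daily riders 104≥61, operating cost 14≤36, capital cost 107≤321).
S4: not dominated (best daily riders).
S5: not dominated (best capital cost).
S6: dominated by S2 (daily riders 104≥102, operating cost 14≤46, capital cost 107≤281).
S7: not dominated.
S8: dominated by S2 (daily riders 104≥92, operating cost 14≤47, capital cost 107≤169).
Pareto-optimal: S2, S4, S5, S7 → 4.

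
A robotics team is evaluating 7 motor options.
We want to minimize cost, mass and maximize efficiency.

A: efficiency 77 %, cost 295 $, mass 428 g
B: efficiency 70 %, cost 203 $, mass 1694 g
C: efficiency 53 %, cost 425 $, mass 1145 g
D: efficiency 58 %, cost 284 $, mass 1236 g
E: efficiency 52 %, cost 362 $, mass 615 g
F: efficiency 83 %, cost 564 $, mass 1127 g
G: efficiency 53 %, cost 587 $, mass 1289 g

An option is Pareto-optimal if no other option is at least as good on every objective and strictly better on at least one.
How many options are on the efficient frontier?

A: not dominated (best mass).
B: not dominated (best cost).
C: dominated by A (efficiency 77≥53, cost 295≤425, mass 428≤1145).
D: not dominated.
E: dominated by A (efficiency 77≥52, cost 295≤362, mass 428≤615).
F: not dominated (best efficiency).
G: dominated by A (efficiency 77≥53, cost 295≤587, mass 428≤1289).
Pareto-optimal: A, B, D, F → 4.

4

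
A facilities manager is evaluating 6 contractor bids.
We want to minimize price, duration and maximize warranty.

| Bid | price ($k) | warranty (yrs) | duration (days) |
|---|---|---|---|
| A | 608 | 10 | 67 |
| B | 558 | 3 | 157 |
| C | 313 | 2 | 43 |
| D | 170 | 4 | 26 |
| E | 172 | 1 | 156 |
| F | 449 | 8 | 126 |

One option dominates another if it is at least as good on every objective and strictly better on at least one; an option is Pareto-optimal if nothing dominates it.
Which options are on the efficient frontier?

A: not dominated (best warranty).
B: dominated by D (price 170≤558, warranty 4≥3, duration 26≤157).
C: dominated by D (price 170≤313, warranty 4≥2, duration 26≤43).
D: not dominated (best price).
E: dominated by D (price 170≤172, warranty 4≥1, duration 26≤156).
F: not dominated.

A, D, F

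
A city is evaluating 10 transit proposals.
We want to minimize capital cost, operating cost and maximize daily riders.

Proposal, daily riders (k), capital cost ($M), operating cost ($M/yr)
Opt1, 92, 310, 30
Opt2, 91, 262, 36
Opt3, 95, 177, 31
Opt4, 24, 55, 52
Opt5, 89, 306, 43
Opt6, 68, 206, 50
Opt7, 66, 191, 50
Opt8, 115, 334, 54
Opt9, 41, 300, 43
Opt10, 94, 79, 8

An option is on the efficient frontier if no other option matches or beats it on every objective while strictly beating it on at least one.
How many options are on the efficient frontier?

4

Opt1: dominated by Opt10 (daily riders 94≥92, capital cost 79≤310, operating cost 8≤30).
Opt2: dominated by Opt3 (daily riders 95≥91, capital cost 177≤262, operating cost 31≤36).
Opt3: not dominated.
Opt4: not dominated (best capital cost).
Opt5: dominated by Opt2 (daily riders 91≥89, capital cost 262≤306, operating cost 36≤43).
Opt6: dominated by Opt3 (daily riders 95≥68, capital cost 177≤206, operating cost 31≤50).
Opt7: dominated by Opt3 (daily riders 95≥66, capital cost 177≤191, operating cost 31≤50).
Opt8: not dominated (best daily riders).
Opt9: dominated by Opt2 (daily riders 91≥41, capital cost 262≤300, operating cost 36≤43).
Opt10: not dominated (best operating cost).
Pareto-optimal: Opt3, Opt4, Opt8, Opt10 → 4.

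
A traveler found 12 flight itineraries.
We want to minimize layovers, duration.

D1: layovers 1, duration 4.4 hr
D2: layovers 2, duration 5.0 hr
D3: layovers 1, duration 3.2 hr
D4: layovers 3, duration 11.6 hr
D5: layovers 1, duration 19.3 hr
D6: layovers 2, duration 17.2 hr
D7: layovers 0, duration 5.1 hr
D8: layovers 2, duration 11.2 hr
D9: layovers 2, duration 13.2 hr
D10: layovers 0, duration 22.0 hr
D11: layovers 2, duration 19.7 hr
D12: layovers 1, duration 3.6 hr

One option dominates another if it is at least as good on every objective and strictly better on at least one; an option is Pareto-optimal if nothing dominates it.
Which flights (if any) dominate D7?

D1: worse on layovers (1 vs 0).
D2: worse on layovers (2 vs 0).
D3: worse on layovers (1 vs 0).
D4: worse on layovers (3 vs 0).
D5: worse on layovers (1 vs 0).
D6: worse on layovers (2 vs 0).
D8: worse on layovers (2 vs 0).
D9: worse on layovers (2 vs 0).
D10: worse on duration (22.0 vs 5.1).
D11: worse on layovers (2 vs 0).
D12: worse on layovers (1 vs 0).
No option dominates D7.

none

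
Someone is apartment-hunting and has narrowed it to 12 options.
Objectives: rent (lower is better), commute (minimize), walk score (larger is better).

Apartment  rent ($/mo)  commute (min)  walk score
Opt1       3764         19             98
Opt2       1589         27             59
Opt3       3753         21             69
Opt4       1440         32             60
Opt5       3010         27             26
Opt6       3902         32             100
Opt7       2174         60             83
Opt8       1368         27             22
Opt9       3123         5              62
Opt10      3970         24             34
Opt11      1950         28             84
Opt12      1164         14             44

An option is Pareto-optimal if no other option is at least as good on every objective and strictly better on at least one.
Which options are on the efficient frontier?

Opt1: not dominated.
Opt2: not dominated.
Opt3: not dominated.
Opt4: not dominated.
Opt5: dominated by Opt2 (rent 1589≤3010, commute 27≤27, walk score 59≥26).
Opt6: not dominated (best walk score).
Opt7: dominated by Opt11 (rent 1950≤2174, commute 28≤60, walk score 84≥83).
Opt8: dominated by Opt12 (rent 1164≤1368, commute 14≤27, walk score 44≥22).
Opt9: not dominated (best commute).
Opt10: dominated by Opt1 (rent 3764≤3970, commute 19≤24, walk score 98≥34).
Opt11: not dominated.
Opt12: not dominated (best rent).

Opt1, Opt2, Opt3, Opt4, Opt6, Opt9, Opt11, Opt12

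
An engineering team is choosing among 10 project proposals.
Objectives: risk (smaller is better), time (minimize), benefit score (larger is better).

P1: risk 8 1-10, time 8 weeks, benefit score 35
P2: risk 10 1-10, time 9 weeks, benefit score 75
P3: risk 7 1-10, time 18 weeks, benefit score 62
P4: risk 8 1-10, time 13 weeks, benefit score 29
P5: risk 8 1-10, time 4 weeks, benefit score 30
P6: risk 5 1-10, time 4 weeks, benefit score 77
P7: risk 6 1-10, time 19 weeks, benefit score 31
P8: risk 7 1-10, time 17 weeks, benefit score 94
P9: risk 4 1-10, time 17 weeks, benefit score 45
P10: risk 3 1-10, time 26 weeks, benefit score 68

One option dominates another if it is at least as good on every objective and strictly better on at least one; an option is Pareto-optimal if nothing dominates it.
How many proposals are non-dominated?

P1: dominated by P6 (risk 5≤8, time 4≤8, benefit score 77≥35).
P2: dominated by P6 (risk 5≤10, time 4≤9, benefit score 77≥75).
P3: dominated by P6 (risk 5≤7, time 4≤18, benefit score 77≥62).
P4: dominated by P1 (risk 8≤8, time 8≤13, benefit score 35≥29).
P5: dominated by P6 (risk 5≤8, time 4≤4, benefit score 77≥30).
P6: not dominated.
P7: dominated by P6 (risk 5≤6, time 4≤19, benefit score 77≥31).
P8: not dominated (best benefit score).
P9: not dominated.
P10: not dominated (best risk).
Pareto-optimal: P6, P8, P9, P10 → 4.

4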